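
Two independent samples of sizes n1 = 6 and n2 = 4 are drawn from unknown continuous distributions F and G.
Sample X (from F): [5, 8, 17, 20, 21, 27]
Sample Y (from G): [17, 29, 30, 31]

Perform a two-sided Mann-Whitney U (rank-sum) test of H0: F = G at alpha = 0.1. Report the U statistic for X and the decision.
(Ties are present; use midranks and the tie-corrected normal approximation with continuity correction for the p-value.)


Step 1: Combine and sort all 10 observations; assign midranks.
sorted (value, group): (5,X), (8,X), (17,X), (17,Y), (20,X), (21,X), (27,X), (29,Y), (30,Y), (31,Y)
ranks: 5->1, 8->2, 17->3.5, 17->3.5, 20->5, 21->6, 27->7, 29->8, 30->9, 31->10
Step 2: Rank sum for X: R1 = 1 + 2 + 3.5 + 5 + 6 + 7 = 24.5.
Step 3: U_X = R1 - n1(n1+1)/2 = 24.5 - 6*7/2 = 24.5 - 21 = 3.5.
       U_Y = n1*n2 - U_X = 24 - 3.5 = 20.5.
Step 4: Ties are present, so use the tie-corrected normal approximation (with continuity correction) for the p-value.
Step 5: p-value = 0.087118; compare to alpha = 0.1. reject H0.

U_X = 3.5, p = 0.087118, reject H0 at alpha = 0.1.


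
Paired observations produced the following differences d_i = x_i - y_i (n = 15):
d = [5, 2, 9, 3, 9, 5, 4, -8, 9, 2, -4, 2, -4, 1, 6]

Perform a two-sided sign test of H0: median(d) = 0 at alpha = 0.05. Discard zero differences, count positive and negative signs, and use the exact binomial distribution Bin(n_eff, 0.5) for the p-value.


Step 1: Discard zero differences. Original n = 15; n_eff = number of nonzero differences = 15.
Nonzero differences (with sign): +5, +2, +9, +3, +9, +5, +4, -8, +9, +2, -4, +2, -4, +1, +6
Step 2: Count signs: positive = 12, negative = 3.
Step 3: Under H0: P(positive) = 0.5, so the number of positives S ~ Bin(15, 0.5).
Step 4: Two-sided exact p-value = sum of Bin(15,0.5) probabilities at or below the observed probability = 0.035156.
Step 5: alpha = 0.05. reject H0.

n_eff = 15, pos = 12, neg = 3, p = 0.035156, reject H0.


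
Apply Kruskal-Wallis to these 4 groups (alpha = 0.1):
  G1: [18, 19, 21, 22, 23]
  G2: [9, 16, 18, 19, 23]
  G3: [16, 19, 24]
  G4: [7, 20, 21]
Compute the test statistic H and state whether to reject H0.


Step 1: Combine all N = 16 observations and assign midranks.
sorted (value, group, rank): (7,G4,1), (9,G2,2), (16,G2,3.5), (16,G3,3.5), (18,G1,5.5), (18,G2,5.5), (19,G1,8), (19,G2,8), (19,G3,8), (20,G4,10), (21,G1,11.5), (21,G4,11.5), (22,G1,13), (23,G1,14.5), (23,G2,14.5), (24,G3,16)
Step 2: Sum ranks within each group.
R_1 = 52.5 (n_1 = 5)
R_2 = 33.5 (n_2 = 5)
R_3 = 27.5 (n_3 = 3)
R_4 = 22.5 (n_4 = 3)
Step 3: H = 12/(N(N+1)) * sum(R_i^2/n_i) - 3(N+1)
     = 12/(16*17) * (52.5^2/5 + 33.5^2/5 + 27.5^2/3 + 22.5^2/3) - 3*17
     = 0.044118 * 1196.53 - 51
     = 1.788235.
Step 4: Ties present; correction factor C = 1 - 48/(16^3 - 16) = 0.988235. Corrected H = 1.788235 / 0.988235 = 1.809524.
Step 5: Under H0, H ~ chi^2(3); p-value = 0.612865.
Step 6: alpha = 0.1. fail to reject H0.

H = 1.8095, df = 3, p = 0.612865, fail to reject H0.


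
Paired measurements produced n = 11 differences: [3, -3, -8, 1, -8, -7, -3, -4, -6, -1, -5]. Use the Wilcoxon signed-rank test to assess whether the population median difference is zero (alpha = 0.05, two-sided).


Step 1: Drop any zero differences (none here) and take |d_i|.
|d| = [3, 3, 8, 1, 8, 7, 3, 4, 6, 1, 5]
Step 2: Midrank |d_i| (ties get averaged ranks).
ranks: |3|->4, |3|->4, |8|->10.5, |1|->1.5, |8|->10.5, |7|->9, |3|->4, |4|->6, |6|->8, |1|->1.5, |5|->7
Step 3: Attach original signs; sum ranks with positive sign and with negative sign.
W+ = 4 + 1.5 = 5.5
W- = 4 + 10.5 + 10.5 + 9 + 4 + 6 + 8 + 1.5 + 7 = 60.5
(Check: W+ + W- = 66 should equal n(n+1)/2 = 66.)
Step 4: Test statistic W = min(W+, W-) = 5.5.
Step 5: Ties in |d|, so use the tie-corrected normal approximation.
        E[W] = n(n+1)/4 = 11*12/4 = 33.
        Tie groups: |d|=1 (t=2), |d|=3 (t=3), |d|=8 (t=2); sum(t^3 - t) = 36.
        Var[W] = n(n+1)(2n+1)/24 - sum(t^3-t)/48 = 3036/24 - 36/48 = 125.75.
        z = (W - E[W]) / sqrt(Var[W]) = (5.5 - 33) / 11.2138 = -2.4523.
        Two-sided p = 2*Phi(z) = 0.014193.
Step 6: alpha = 0.05. reject H0.

W+ = 5.5, W- = 60.5, W = min = 5.5, p = 0.014193, reject H0.


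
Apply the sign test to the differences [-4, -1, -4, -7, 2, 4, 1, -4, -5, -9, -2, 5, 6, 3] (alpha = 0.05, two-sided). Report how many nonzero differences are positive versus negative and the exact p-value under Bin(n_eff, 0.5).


Step 1: Discard zero differences. Original n = 14; n_eff = number of nonzero differences = 14.
Nonzero differences (with sign): -4, -1, -4, -7, +2, +4, +1, -4, -5, -9, -2, +5, +6, +3
Step 2: Count signs: positive = 6, negative = 8.
Step 3: Under H0: P(positive) = 0.5, so the number of positives S ~ Bin(14, 0.5).
Step 4: Two-sided exact p-value = sum of Bin(14,0.5) probabilities at or below the observed probability = 0.790527.
Step 5: alpha = 0.05. fail to reject H0.

n_eff = 14, pos = 6, neg = 8, p = 0.790527, fail to reject H0.


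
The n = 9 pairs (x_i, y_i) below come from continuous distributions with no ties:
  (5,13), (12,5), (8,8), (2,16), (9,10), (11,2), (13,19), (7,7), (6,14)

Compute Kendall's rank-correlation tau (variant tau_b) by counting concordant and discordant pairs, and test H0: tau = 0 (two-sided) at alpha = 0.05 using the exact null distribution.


Step 1: Enumerate the 36 unordered pairs (i,j) with i<j and classify each by sign(x_j-x_i) * sign(y_j-y_i).
  (1,2):dx=+7,dy=-8->D; (1,3):dx=+3,dy=-5->D; (1,4):dx=-3,dy=+3->D; (1,5):dx=+4,dy=-3->D
  (1,6):dx=+6,dy=-11->D; (1,7):dx=+8,dy=+6->C; (1,8):dx=+2,dy=-6->D; (1,9):dx=+1,dy=+1->C
  (2,3):dx=-4,dy=+3->D; (2,4):dx=-10,dy=+11->D; (2,5):dx=-3,dy=+5->D; (2,6):dx=-1,dy=-3->C
  (2,7):dx=+1,dy=+14->C; (2,8):dx=-5,dy=+2->D; (2,9):dx=-6,dy=+9->D; (3,4):dx=-6,dy=+8->D
  (3,5):dx=+1,dy=+2->C; (3,6):dx=+3,dy=-6->D; (3,7):dx=+5,dy=+11->C; (3,8):dx=-1,dy=-1->C
  (3,9):dx=-2,dy=+6->D; (4,5):dx=+7,dy=-6->D; (4,6):dx=+9,dy=-14->D; (4,7):dx=+11,dy=+3->C
  (4,8):dx=+5,dy=-9->D; (4,9):dx=+4,dy=-2->D; (5,6):dx=+2,dy=-8->D; (5,7):dx=+4,dy=+9->C
  (5,8):dx=-2,dy=-3->C; (5,9):dx=-3,dy=+4->D; (6,7):dx=+2,dy=+17->C; (6,8):dx=-4,dy=+5->D
  (6,9):dx=-5,dy=+12->D; (7,8):dx=-6,dy=-12->C; (7,9):dx=-7,dy=-5->C; (8,9):dx=-1,dy=+7->D
Step 2: C = 13, D = 23, total pairs = 36.
Step 3: tau = (C - D)/(n(n-1)/2) = (13 - 23)/36 = -0.277778.
Step 4: Exact two-sided p-value (enumerate n! = 362880 permutations of y under H0): p = 0.358488.
Step 5: alpha = 0.05. fail to reject H0.

tau_b = -0.2778 (C=13, D=23), p = 0.358488, fail to reject H0.


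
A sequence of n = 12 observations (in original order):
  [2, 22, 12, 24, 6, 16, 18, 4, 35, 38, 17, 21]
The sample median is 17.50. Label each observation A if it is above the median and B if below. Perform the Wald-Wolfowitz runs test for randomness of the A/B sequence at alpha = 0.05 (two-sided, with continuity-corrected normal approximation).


Step 1: Compute median = 17.50; label A = above, B = below.
Labels in order: BABABBABAABA  (n_A = 6, n_B = 6)
Step 2: Count runs R = 10.
Step 3: Under H0 (random ordering), E[R] = 2*n_A*n_B/(n_A+n_B) + 1 = 2*6*6/12 + 1 = 7.0000.
        Var[R] = 2*n_A*n_B*(2*n_A*n_B - n_A - n_B) / ((n_A+n_B)^2 * (n_A+n_B-1)) = 4320/1584 = 2.7273.
        SD[R] = 1.6514.
Step 4: Continuity-corrected z = (R - 0.5 - E[R]) / SD[R] = (10 - 0.5 - 7.0000) / 1.6514 = 1.5138.
Step 5: Two-sided p-value via normal approximation = 2*(1 - Phi(|z|)) = 0.130070.
Step 6: alpha = 0.05. fail to reject H0.

R = 10, z = 1.5138, p = 0.130070, fail to reject H0.


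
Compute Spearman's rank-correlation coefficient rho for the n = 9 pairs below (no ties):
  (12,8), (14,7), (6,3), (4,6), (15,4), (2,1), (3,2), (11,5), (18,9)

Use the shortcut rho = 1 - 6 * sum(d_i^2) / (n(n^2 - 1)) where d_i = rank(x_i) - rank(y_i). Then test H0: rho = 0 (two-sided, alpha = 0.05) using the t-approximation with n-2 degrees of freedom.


Step 1: Rank x and y separately (midranks; no ties here).
rank(x): 12->6, 14->7, 6->4, 4->3, 15->8, 2->1, 3->2, 11->5, 18->9
rank(y): 8->8, 7->7, 3->3, 6->6, 4->4, 1->1, 2->2, 5->5, 9->9
Step 2: d_i = R_x(i) - R_y(i); compute d_i^2.
  (6-8)^2=4, (7-7)^2=0, (4-3)^2=1, (3-6)^2=9, (8-4)^2=16, (1-1)^2=0, (2-2)^2=0, (5-5)^2=0, (9-9)^2=0
sum(d^2) = 30.
Step 3: rho = 1 - 6*30 / (9*(9^2 - 1)) = 1 - 180/720 = 0.750000.
Step 4: Under H0, t = rho * sqrt((n-2)/(1-rho^2)) = 3.0000 ~ t(7).
Step 5: Two-sided p-value from the t-distribution with 7 df = 0.019942.
Step 6: alpha = 0.05. reject H0.

rho = 0.7500, p = 0.019942, reject H0 at alpha = 0.05.


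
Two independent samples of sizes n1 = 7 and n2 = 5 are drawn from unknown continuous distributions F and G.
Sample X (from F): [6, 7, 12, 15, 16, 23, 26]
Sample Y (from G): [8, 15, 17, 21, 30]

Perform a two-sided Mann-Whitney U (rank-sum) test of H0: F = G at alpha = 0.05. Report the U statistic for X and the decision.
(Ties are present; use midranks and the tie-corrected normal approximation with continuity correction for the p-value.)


Step 1: Combine and sort all 12 observations; assign midranks.
sorted (value, group): (6,X), (7,X), (8,Y), (12,X), (15,X), (15,Y), (16,X), (17,Y), (21,Y), (23,X), (26,X), (30,Y)
ranks: 6->1, 7->2, 8->3, 12->4, 15->5.5, 15->5.5, 16->7, 17->8, 21->9, 23->10, 26->11, 30->12
Step 2: Rank sum for X: R1 = 1 + 2 + 4 + 5.5 + 7 + 10 + 11 = 40.5.
Step 3: U_X = R1 - n1(n1+1)/2 = 40.5 - 7*8/2 = 40.5 - 28 = 12.5.
       U_Y = n1*n2 - U_X = 35 - 12.5 = 22.5.
Step 4: Ties are present, so use the tie-corrected normal approximation (with continuity correction) for the p-value.
Step 5: p-value = 0.464120; compare to alpha = 0.05. fail to reject H0.

U_X = 12.5, p = 0.464120, fail to reject H0 at alpha = 0.05.


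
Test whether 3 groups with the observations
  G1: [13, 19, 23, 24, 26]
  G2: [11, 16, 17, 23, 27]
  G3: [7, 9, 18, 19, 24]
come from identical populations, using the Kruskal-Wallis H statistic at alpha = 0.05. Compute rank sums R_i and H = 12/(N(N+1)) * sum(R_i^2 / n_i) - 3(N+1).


Step 1: Combine all N = 15 observations and assign midranks.
sorted (value, group, rank): (7,G3,1), (9,G3,2), (11,G2,3), (13,G1,4), (16,G2,5), (17,G2,6), (18,G3,7), (19,G1,8.5), (19,G3,8.5), (23,G1,10.5), (23,G2,10.5), (24,G1,12.5), (24,G3,12.5), (26,G1,14), (27,G2,15)
Step 2: Sum ranks within each group.
R_1 = 49.5 (n_1 = 5)
R_2 = 39.5 (n_2 = 5)
R_3 = 31 (n_3 = 5)
Step 3: H = 12/(N(N+1)) * sum(R_i^2/n_i) - 3(N+1)
     = 12/(15*16) * (49.5^2/5 + 39.5^2/5 + 31^2/5) - 3*16
     = 0.050000 * 994.3 - 48
     = 1.715000.
Step 4: Ties present; correction factor C = 1 - 18/(15^3 - 15) = 0.994643. Corrected H = 1.715000 / 0.994643 = 1.724237.
Step 5: Under H0, H ~ chi^2(2); p-value = 0.422267.
Step 6: alpha = 0.05. fail to reject H0.

H = 1.7242, df = 2, p = 0.422267, fail to reject H0.


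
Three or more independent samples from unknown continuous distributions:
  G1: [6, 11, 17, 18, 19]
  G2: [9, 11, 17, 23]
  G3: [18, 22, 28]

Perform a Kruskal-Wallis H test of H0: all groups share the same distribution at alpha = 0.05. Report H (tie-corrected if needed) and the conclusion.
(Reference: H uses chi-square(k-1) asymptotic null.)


Step 1: Combine all N = 12 observations and assign midranks.
sorted (value, group, rank): (6,G1,1), (9,G2,2), (11,G1,3.5), (11,G2,3.5), (17,G1,5.5), (17,G2,5.5), (18,G1,7.5), (18,G3,7.5), (19,G1,9), (22,G3,10), (23,G2,11), (28,G3,12)
Step 2: Sum ranks within each group.
R_1 = 26.5 (n_1 = 5)
R_2 = 22 (n_2 = 4)
R_3 = 29.5 (n_3 = 3)
Step 3: H = 12/(N(N+1)) * sum(R_i^2/n_i) - 3(N+1)
     = 12/(12*13) * (26.5^2/5 + 22^2/4 + 29.5^2/3) - 3*13
     = 0.076923 * 551.533 - 39
     = 3.425641.
Step 4: Ties present; correction factor C = 1 - 18/(12^3 - 12) = 0.989510. Corrected H = 3.425641 / 0.989510 = 3.461955.
Step 5: Under H0, H ~ chi^2(2); p-value = 0.177111.
Step 6: alpha = 0.05. fail to reject H0.

H = 3.4620, df = 2, p = 0.177111, fail to reject H0.


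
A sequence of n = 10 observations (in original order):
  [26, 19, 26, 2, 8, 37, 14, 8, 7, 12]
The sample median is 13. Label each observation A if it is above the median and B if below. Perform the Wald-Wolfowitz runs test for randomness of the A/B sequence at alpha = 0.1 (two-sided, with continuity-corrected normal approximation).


Step 1: Compute median = 13; label A = above, B = below.
Labels in order: AAABBAABBB  (n_A = 5, n_B = 5)
Step 2: Count runs R = 4.
Step 3: Under H0 (random ordering), E[R] = 2*n_A*n_B/(n_A+n_B) + 1 = 2*5*5/10 + 1 = 6.0000.
        Var[R] = 2*n_A*n_B*(2*n_A*n_B - n_A - n_B) / ((n_A+n_B)^2 * (n_A+n_B-1)) = 2000/900 = 2.2222.
        SD[R] = 1.4907.
Step 4: Continuity-corrected z = (R + 0.5 - E[R]) / SD[R] = (4 + 0.5 - 6.0000) / 1.4907 = -1.0062.
Step 5: Two-sided p-value via normal approximation = 2*(1 - Phi(|z|)) = 0.314305.
Step 6: alpha = 0.1. fail to reject H0.

R = 4, z = -1.0062, p = 0.314305, fail to reject H0.


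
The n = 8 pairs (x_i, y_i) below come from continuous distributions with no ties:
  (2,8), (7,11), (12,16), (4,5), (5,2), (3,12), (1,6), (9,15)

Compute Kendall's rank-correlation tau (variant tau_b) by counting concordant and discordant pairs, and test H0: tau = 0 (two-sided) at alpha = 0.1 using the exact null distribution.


Step 1: Enumerate the 28 unordered pairs (i,j) with i<j and classify each by sign(x_j-x_i) * sign(y_j-y_i).
  (1,2):dx=+5,dy=+3->C; (1,3):dx=+10,dy=+8->C; (1,4):dx=+2,dy=-3->D; (1,5):dx=+3,dy=-6->D
  (1,6):dx=+1,dy=+4->C; (1,7):dx=-1,dy=-2->C; (1,8):dx=+7,dy=+7->C; (2,3):dx=+5,dy=+5->C
  (2,4):dx=-3,dy=-6->C; (2,5):dx=-2,dy=-9->C; (2,6):dx=-4,dy=+1->D; (2,7):dx=-6,dy=-5->C
  (2,8):dx=+2,dy=+4->C; (3,4):dx=-8,dy=-11->C; (3,5):dx=-7,dy=-14->C; (3,6):dx=-9,dy=-4->C
  (3,7):dx=-11,dy=-10->C; (3,8):dx=-3,dy=-1->C; (4,5):dx=+1,dy=-3->D; (4,6):dx=-1,dy=+7->D
  (4,7):dx=-3,dy=+1->D; (4,8):dx=+5,dy=+10->C; (5,6):dx=-2,dy=+10->D; (5,7):dx=-4,dy=+4->D
  (5,8):dx=+4,dy=+13->C; (6,7):dx=-2,dy=-6->C; (6,8):dx=+6,dy=+3->C; (7,8):dx=+8,dy=+9->C
Step 2: C = 20, D = 8, total pairs = 28.
Step 3: tau = (C - D)/(n(n-1)/2) = (20 - 8)/28 = 0.428571.
Step 4: Exact two-sided p-value (enumerate n! = 40320 permutations of y under H0): p = 0.178869.
Step 5: alpha = 0.1. fail to reject H0.

tau_b = 0.4286 (C=20, D=8), p = 0.178869, fail to reject H0.


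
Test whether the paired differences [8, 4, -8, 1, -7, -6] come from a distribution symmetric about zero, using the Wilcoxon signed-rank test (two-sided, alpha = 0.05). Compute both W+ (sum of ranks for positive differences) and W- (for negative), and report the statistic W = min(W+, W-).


Step 1: Drop any zero differences (none here) and take |d_i|.
|d| = [8, 4, 8, 1, 7, 6]
Step 2: Midrank |d_i| (ties get averaged ranks).
ranks: |8|->5.5, |4|->2, |8|->5.5, |1|->1, |7|->4, |6|->3
Step 3: Attach original signs; sum ranks with positive sign and with negative sign.
W+ = 5.5 + 2 + 1 = 8.5
W- = 5.5 + 4 + 3 = 12.5
(Check: W+ + W- = 21 should equal n(n+1)/2 = 21.)
Step 4: Test statistic W = min(W+, W-) = 8.5.
Step 5: Ties in |d|, so use the tie-corrected normal approximation.
        E[W] = n(n+1)/4 = 6*7/4 = 10.5.
        Tie groups: |d|=8 (t=2); sum(t^3 - t) = 6.
        Var[W] = n(n+1)(2n+1)/24 - sum(t^3-t)/48 = 546/24 - 6/48 = 22.625.
        z = (W - E[W]) / sqrt(Var[W]) = (8.5 - 10.5) / 4.7566 = -0.4205.
        Two-sided p = 2*Phi(z) = 0.674142.
Step 6: alpha = 0.05. fail to reject H0.

W+ = 8.5, W- = 12.5, W = min = 8.5, p = 0.674142, fail to reject H0.


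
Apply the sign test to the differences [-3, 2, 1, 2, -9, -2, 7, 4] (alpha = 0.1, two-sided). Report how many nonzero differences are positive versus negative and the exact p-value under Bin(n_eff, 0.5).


Step 1: Discard zero differences. Original n = 8; n_eff = number of nonzero differences = 8.
Nonzero differences (with sign): -3, +2, +1, +2, -9, -2, +7, +4
Step 2: Count signs: positive = 5, negative = 3.
Step 3: Under H0: P(positive) = 0.5, so the number of positives S ~ Bin(8, 0.5).
Step 4: Two-sided exact p-value = sum of Bin(8,0.5) probabilities at or below the observed probability = 0.726562.
Step 5: alpha = 0.1. fail to reject H0.

n_eff = 8, pos = 5, neg = 3, p = 0.726562, fail to reject H0.


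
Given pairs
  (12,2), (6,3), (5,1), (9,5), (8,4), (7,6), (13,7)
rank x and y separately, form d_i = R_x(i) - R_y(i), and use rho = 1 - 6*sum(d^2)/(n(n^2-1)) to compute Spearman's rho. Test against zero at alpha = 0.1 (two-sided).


Step 1: Rank x and y separately (midranks; no ties here).
rank(x): 12->6, 6->2, 5->1, 9->5, 8->4, 7->3, 13->7
rank(y): 2->2, 3->3, 1->1, 5->5, 4->4, 6->6, 7->7
Step 2: d_i = R_x(i) - R_y(i); compute d_i^2.
  (6-2)^2=16, (2-3)^2=1, (1-1)^2=0, (5-5)^2=0, (4-4)^2=0, (3-6)^2=9, (7-7)^2=0
sum(d^2) = 26.
Step 3: rho = 1 - 6*26 / (7*(7^2 - 1)) = 1 - 156/336 = 0.535714.
Step 4: Under H0, t = rho * sqrt((n-2)/(1-rho^2)) = 1.4186 ~ t(5).
Step 5: Two-sided p-value from the t-distribution with 5 df = 0.215217.
Step 6: alpha = 0.1. fail to reject H0.

rho = 0.5357, p = 0.215217, fail to reject H0 at alpha = 0.1.


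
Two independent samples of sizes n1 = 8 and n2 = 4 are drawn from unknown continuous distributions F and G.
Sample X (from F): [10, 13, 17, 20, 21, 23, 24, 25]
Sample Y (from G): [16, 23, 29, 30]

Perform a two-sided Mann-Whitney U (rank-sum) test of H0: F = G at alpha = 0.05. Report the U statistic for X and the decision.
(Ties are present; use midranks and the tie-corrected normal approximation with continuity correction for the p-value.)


Step 1: Combine and sort all 12 observations; assign midranks.
sorted (value, group): (10,X), (13,X), (16,Y), (17,X), (20,X), (21,X), (23,X), (23,Y), (24,X), (25,X), (29,Y), (30,Y)
ranks: 10->1, 13->2, 16->3, 17->4, 20->5, 21->6, 23->7.5, 23->7.5, 24->9, 25->10, 29->11, 30->12
Step 2: Rank sum for X: R1 = 1 + 2 + 4 + 5 + 6 + 7.5 + 9 + 10 = 44.5.
Step 3: U_X = R1 - n1(n1+1)/2 = 44.5 - 8*9/2 = 44.5 - 36 = 8.5.
       U_Y = n1*n2 - U_X = 32 - 8.5 = 23.5.
Step 4: Ties are present, so use the tie-corrected normal approximation (with continuity correction) for the p-value.
Step 5: p-value = 0.233663; compare to alpha = 0.05. fail to reject H0.

U_X = 8.5, p = 0.233663, fail to reject H0 at alpha = 0.05.


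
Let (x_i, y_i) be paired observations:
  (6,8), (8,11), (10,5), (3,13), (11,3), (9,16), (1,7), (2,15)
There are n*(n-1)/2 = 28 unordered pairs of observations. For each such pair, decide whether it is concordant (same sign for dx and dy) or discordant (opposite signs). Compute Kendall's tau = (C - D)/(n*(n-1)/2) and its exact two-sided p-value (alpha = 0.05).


Step 1: Enumerate the 28 unordered pairs (i,j) with i<j and classify each by sign(x_j-x_i) * sign(y_j-y_i).
  (1,2):dx=+2,dy=+3->C; (1,3):dx=+4,dy=-3->D; (1,4):dx=-3,dy=+5->D; (1,5):dx=+5,dy=-5->D
  (1,6):dx=+3,dy=+8->C; (1,7):dx=-5,dy=-1->C; (1,8):dx=-4,dy=+7->D; (2,3):dx=+2,dy=-6->D
  (2,4):dx=-5,dy=+2->D; (2,5):dx=+3,dy=-8->D; (2,6):dx=+1,dy=+5->C; (2,7):dx=-7,dy=-4->C
  (2,8):dx=-6,dy=+4->D; (3,4):dx=-7,dy=+8->D; (3,5):dx=+1,dy=-2->D; (3,6):dx=-1,dy=+11->D
  (3,7):dx=-9,dy=+2->D; (3,8):dx=-8,dy=+10->D; (4,5):dx=+8,dy=-10->D; (4,6):dx=+6,dy=+3->C
  (4,7):dx=-2,dy=-6->C; (4,8):dx=-1,dy=+2->D; (5,6):dx=-2,dy=+13->D; (5,7):dx=-10,dy=+4->D
  (5,8):dx=-9,dy=+12->D; (6,7):dx=-8,dy=-9->C; (6,8):dx=-7,dy=-1->C; (7,8):dx=+1,dy=+8->C
Step 2: C = 10, D = 18, total pairs = 28.
Step 3: tau = (C - D)/(n(n-1)/2) = (10 - 18)/28 = -0.285714.
Step 4: Exact two-sided p-value (enumerate n! = 40320 permutations of y under H0): p = 0.398760.
Step 5: alpha = 0.05. fail to reject H0.

tau_b = -0.2857 (C=10, D=18), p = 0.398760, fail to reject H0.


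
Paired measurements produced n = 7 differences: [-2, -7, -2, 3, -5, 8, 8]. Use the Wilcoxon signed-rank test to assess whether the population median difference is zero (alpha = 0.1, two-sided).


Step 1: Drop any zero differences (none here) and take |d_i|.
|d| = [2, 7, 2, 3, 5, 8, 8]
Step 2: Midrank |d_i| (ties get averaged ranks).
ranks: |2|->1.5, |7|->5, |2|->1.5, |3|->3, |5|->4, |8|->6.5, |8|->6.5
Step 3: Attach original signs; sum ranks with positive sign and with negative sign.
W+ = 3 + 6.5 + 6.5 = 16
W- = 1.5 + 5 + 1.5 + 4 = 12
(Check: W+ + W- = 28 should equal n(n+1)/2 = 28.)
Step 4: Test statistic W = min(W+, W-) = 12.
Step 5: Ties in |d|, so use the tie-corrected normal approximation.
        E[W] = n(n+1)/4 = 7*8/4 = 14.
        Tie groups: |d|=2 (t=2), |d|=8 (t=2); sum(t^3 - t) = 12.
        Var[W] = n(n+1)(2n+1)/24 - sum(t^3-t)/48 = 840/24 - 12/48 = 34.75.
        z = (W - E[W]) / sqrt(Var[W]) = (12 - 14) / 5.8949 = -0.3393.
        Two-sided p = 2*Phi(z) = 0.734402.
Step 6: alpha = 0.1. fail to reject H0.

W+ = 16, W- = 12, W = min = 12, p = 0.734402, fail to reject H0.


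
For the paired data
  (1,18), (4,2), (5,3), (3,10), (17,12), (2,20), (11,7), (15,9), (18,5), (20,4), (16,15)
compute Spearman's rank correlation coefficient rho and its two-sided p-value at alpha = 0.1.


Step 1: Rank x and y separately (midranks; no ties here).
rank(x): 1->1, 4->4, 5->5, 3->3, 17->9, 2->2, 11->6, 15->7, 18->10, 20->11, 16->8
rank(y): 18->10, 2->1, 3->2, 10->7, 12->8, 20->11, 7->5, 9->6, 5->4, 4->3, 15->9
Step 2: d_i = R_x(i) - R_y(i); compute d_i^2.
  (1-10)^2=81, (4-1)^2=9, (5-2)^2=9, (3-7)^2=16, (9-8)^2=1, (2-11)^2=81, (6-5)^2=1, (7-6)^2=1, (10-4)^2=36, (11-3)^2=64, (8-9)^2=1
sum(d^2) = 300.
Step 3: rho = 1 - 6*300 / (11*(11^2 - 1)) = 1 - 1800/1320 = -0.363636.
Step 4: Under H0, t = rho * sqrt((n-2)/(1-rho^2)) = -1.1711 ~ t(9).
Step 5: Two-sided p-value from the t-distribution with 9 df = 0.271638.
Step 6: alpha = 0.1. fail to reject H0.

rho = -0.3636, p = 0.271638, fail to reject H0 at alpha = 0.1.


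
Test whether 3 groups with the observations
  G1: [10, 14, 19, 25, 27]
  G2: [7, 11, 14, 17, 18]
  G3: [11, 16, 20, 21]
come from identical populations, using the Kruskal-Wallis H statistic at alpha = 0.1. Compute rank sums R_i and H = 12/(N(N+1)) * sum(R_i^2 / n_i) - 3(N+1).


Step 1: Combine all N = 14 observations and assign midranks.
sorted (value, group, rank): (7,G2,1), (10,G1,2), (11,G2,3.5), (11,G3,3.5), (14,G1,5.5), (14,G2,5.5), (16,G3,7), (17,G2,8), (18,G2,9), (19,G1,10), (20,G3,11), (21,G3,12), (25,G1,13), (27,G1,14)
Step 2: Sum ranks within each group.
R_1 = 44.5 (n_1 = 5)
R_2 = 27 (n_2 = 5)
R_3 = 33.5 (n_3 = 4)
Step 3: H = 12/(N(N+1)) * sum(R_i^2/n_i) - 3(N+1)
     = 12/(14*15) * (44.5^2/5 + 27^2/5 + 33.5^2/4) - 3*15
     = 0.057143 * 822.413 - 45
     = 1.995000.
Step 4: Ties present; correction factor C = 1 - 12/(14^3 - 14) = 0.995604. Corrected H = 1.995000 / 0.995604 = 2.003808.
Step 5: Under H0, H ~ chi^2(2); p-value = 0.367180.
Step 6: alpha = 0.1. fail to reject H0.

H = 2.0038, df = 2, p = 0.367180, fail to reject H0.


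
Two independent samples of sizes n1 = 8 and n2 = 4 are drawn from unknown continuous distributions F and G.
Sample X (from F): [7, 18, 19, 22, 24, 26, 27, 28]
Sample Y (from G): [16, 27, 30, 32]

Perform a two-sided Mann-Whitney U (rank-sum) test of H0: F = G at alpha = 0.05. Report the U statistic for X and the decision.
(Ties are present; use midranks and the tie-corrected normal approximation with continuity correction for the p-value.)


Step 1: Combine and sort all 12 observations; assign midranks.
sorted (value, group): (7,X), (16,Y), (18,X), (19,X), (22,X), (24,X), (26,X), (27,X), (27,Y), (28,X), (30,Y), (32,Y)
ranks: 7->1, 16->2, 18->3, 19->4, 22->5, 24->6, 26->7, 27->8.5, 27->8.5, 28->10, 30->11, 32->12
Step 2: Rank sum for X: R1 = 1 + 3 + 4 + 5 + 6 + 7 + 8.5 + 10 = 44.5.
Step 3: U_X = R1 - n1(n1+1)/2 = 44.5 - 8*9/2 = 44.5 - 36 = 8.5.
       U_Y = n1*n2 - U_X = 32 - 8.5 = 23.5.
Step 4: Ties are present, so use the tie-corrected normal approximation (with continuity correction) for the p-value.
Step 5: p-value = 0.233663; compare to alpha = 0.05. fail to reject H0.

U_X = 8.5, p = 0.233663, fail to reject H0 at alpha = 0.05.


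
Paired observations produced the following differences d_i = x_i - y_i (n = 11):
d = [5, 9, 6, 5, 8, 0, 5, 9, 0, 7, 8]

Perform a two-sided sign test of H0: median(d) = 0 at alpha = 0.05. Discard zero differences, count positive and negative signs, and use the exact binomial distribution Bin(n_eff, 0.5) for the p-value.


Step 1: Discard zero differences. Original n = 11; n_eff = number of nonzero differences = 9.
Nonzero differences (with sign): +5, +9, +6, +5, +8, +5, +9, +7, +8
Step 2: Count signs: positive = 9, negative = 0.
Step 3: Under H0: P(positive) = 0.5, so the number of positives S ~ Bin(9, 0.5).
Step 4: Two-sided exact p-value = sum of Bin(9,0.5) probabilities at or below the observed probability = 0.003906.
Step 5: alpha = 0.05. reject H0.

n_eff = 9, pos = 9, neg = 0, p = 0.003906, reject H0.


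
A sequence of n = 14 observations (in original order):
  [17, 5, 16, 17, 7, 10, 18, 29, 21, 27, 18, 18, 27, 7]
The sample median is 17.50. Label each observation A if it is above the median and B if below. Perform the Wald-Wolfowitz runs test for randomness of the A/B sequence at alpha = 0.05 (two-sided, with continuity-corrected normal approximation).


Step 1: Compute median = 17.50; label A = above, B = below.
Labels in order: BBBBBBAAAAAAAB  (n_A = 7, n_B = 7)
Step 2: Count runs R = 3.
Step 3: Under H0 (random ordering), E[R] = 2*n_A*n_B/(n_A+n_B) + 1 = 2*7*7/14 + 1 = 8.0000.
        Var[R] = 2*n_A*n_B*(2*n_A*n_B - n_A - n_B) / ((n_A+n_B)^2 * (n_A+n_B-1)) = 8232/2548 = 3.2308.
        SD[R] = 1.7974.
Step 4: Continuity-corrected z = (R + 0.5 - E[R]) / SD[R] = (3 + 0.5 - 8.0000) / 1.7974 = -2.5036.
Step 5: Two-sided p-value via normal approximation = 2*(1 - Phi(|z|)) = 0.012295.
Step 6: alpha = 0.05. reject H0.

R = 3, z = -2.5036, p = 0.012295, reject H0.


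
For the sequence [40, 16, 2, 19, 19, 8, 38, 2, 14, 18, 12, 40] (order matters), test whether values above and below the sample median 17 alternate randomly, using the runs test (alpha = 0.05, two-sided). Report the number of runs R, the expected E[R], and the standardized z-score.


Step 1: Compute median = 17; label A = above, B = below.
Labels in order: ABBAABABBABA  (n_A = 6, n_B = 6)
Step 2: Count runs R = 9.
Step 3: Under H0 (random ordering), E[R] = 2*n_A*n_B/(n_A+n_B) + 1 = 2*6*6/12 + 1 = 7.0000.
        Var[R] = 2*n_A*n_B*(2*n_A*n_B - n_A - n_B) / ((n_A+n_B)^2 * (n_A+n_B-1)) = 4320/1584 = 2.7273.
        SD[R] = 1.6514.
Step 4: Continuity-corrected z = (R - 0.5 - E[R]) / SD[R] = (9 - 0.5 - 7.0000) / 1.6514 = 0.9083.
Step 5: Two-sided p-value via normal approximation = 2*(1 - Phi(|z|)) = 0.363722.
Step 6: alpha = 0.05. fail to reject H0.

R = 9, z = 0.9083, p = 0.363722, fail to reject H0.


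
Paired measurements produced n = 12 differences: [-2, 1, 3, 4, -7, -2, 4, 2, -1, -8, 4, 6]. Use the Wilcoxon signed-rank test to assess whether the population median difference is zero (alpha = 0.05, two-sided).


Step 1: Drop any zero differences (none here) and take |d_i|.
|d| = [2, 1, 3, 4, 7, 2, 4, 2, 1, 8, 4, 6]
Step 2: Midrank |d_i| (ties get averaged ranks).
ranks: |2|->4, |1|->1.5, |3|->6, |4|->8, |7|->11, |2|->4, |4|->8, |2|->4, |1|->1.5, |8|->12, |4|->8, |6|->10
Step 3: Attach original signs; sum ranks with positive sign and with negative sign.
W+ = 1.5 + 6 + 8 + 8 + 4 + 8 + 10 = 45.5
W- = 4 + 11 + 4 + 1.5 + 12 = 32.5
(Check: W+ + W- = 78 should equal n(n+1)/2 = 78.)
Step 4: Test statistic W = min(W+, W-) = 32.5.
Step 5: Ties in |d|, so use the tie-corrected normal approximation.
        E[W] = n(n+1)/4 = 12*13/4 = 39.
        Tie groups: |d|=1 (t=2), |d|=2 (t=3), |d|=4 (t=3); sum(t^3 - t) = 54.
        Var[W] = n(n+1)(2n+1)/24 - sum(t^3-t)/48 = 3900/24 - 54/48 = 161.375.
        z = (W - E[W]) / sqrt(Var[W]) = (32.5 - 39) / 12.7033 = -0.5117.
        Two-sided p = 2*Phi(z) = 0.608878.
Step 6: alpha = 0.05. fail to reject H0.

W+ = 45.5, W- = 32.5, W = min = 32.5, p = 0.608878, fail to reject H0.


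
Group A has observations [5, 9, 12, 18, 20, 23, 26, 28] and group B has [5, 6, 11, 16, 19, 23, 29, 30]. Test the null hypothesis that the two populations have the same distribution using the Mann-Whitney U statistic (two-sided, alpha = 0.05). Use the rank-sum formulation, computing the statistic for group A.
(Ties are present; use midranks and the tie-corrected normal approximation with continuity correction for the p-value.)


Step 1: Combine and sort all 16 observations; assign midranks.
sorted (value, group): (5,X), (5,Y), (6,Y), (9,X), (11,Y), (12,X), (16,Y), (18,X), (19,Y), (20,X), (23,X), (23,Y), (26,X), (28,X), (29,Y), (30,Y)
ranks: 5->1.5, 5->1.5, 6->3, 9->4, 11->5, 12->6, 16->7, 18->8, 19->9, 20->10, 23->11.5, 23->11.5, 26->13, 28->14, 29->15, 30->16
Step 2: Rank sum for X: R1 = 1.5 + 4 + 6 + 8 + 10 + 11.5 + 13 + 14 = 68.
Step 3: U_X = R1 - n1(n1+1)/2 = 68 - 8*9/2 = 68 - 36 = 32.
       U_Y = n1*n2 - U_X = 64 - 32 = 32.
Step 4: Ties are present, so use the tie-corrected normal approximation (with continuity correction) for the p-value.
Step 5: p-value = 1.000000; compare to alpha = 0.05. fail to reject H0.

U_X = 32, p = 1.000000, fail to reject H0 at alpha = 0.05.


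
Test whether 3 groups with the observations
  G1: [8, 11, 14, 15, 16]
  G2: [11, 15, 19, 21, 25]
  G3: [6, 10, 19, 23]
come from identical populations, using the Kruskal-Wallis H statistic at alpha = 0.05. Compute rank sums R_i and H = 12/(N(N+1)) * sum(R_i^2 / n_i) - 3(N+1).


Step 1: Combine all N = 14 observations and assign midranks.
sorted (value, group, rank): (6,G3,1), (8,G1,2), (10,G3,3), (11,G1,4.5), (11,G2,4.5), (14,G1,6), (15,G1,7.5), (15,G2,7.5), (16,G1,9), (19,G2,10.5), (19,G3,10.5), (21,G2,12), (23,G3,13), (25,G2,14)
Step 2: Sum ranks within each group.
R_1 = 29 (n_1 = 5)
R_2 = 48.5 (n_2 = 5)
R_3 = 27.5 (n_3 = 4)
Step 3: H = 12/(N(N+1)) * sum(R_i^2/n_i) - 3(N+1)
     = 12/(14*15) * (29^2/5 + 48.5^2/5 + 27.5^2/4) - 3*15
     = 0.057143 * 827.712 - 45
     = 2.297857.
Step 4: Ties present; correction factor C = 1 - 18/(14^3 - 14) = 0.993407. Corrected H = 2.297857 / 0.993407 = 2.313108.
Step 5: Under H0, H ~ chi^2(2); p-value = 0.314568.
Step 6: alpha = 0.05. fail to reject H0.

H = 2.3131, df = 2, p = 0.314568, fail to reject H0.


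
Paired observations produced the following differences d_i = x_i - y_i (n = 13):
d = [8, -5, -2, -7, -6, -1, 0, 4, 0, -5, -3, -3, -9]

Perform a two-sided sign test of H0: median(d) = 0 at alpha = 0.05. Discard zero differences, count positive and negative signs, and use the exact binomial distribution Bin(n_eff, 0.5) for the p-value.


Step 1: Discard zero differences. Original n = 13; n_eff = number of nonzero differences = 11.
Nonzero differences (with sign): +8, -5, -2, -7, -6, -1, +4, -5, -3, -3, -9
Step 2: Count signs: positive = 2, negative = 9.
Step 3: Under H0: P(positive) = 0.5, so the number of positives S ~ Bin(11, 0.5).
Step 4: Two-sided exact p-value = sum of Bin(11,0.5) probabilities at or below the observed probability = 0.065430.
Step 5: alpha = 0.05. fail to reject H0.

n_eff = 11, pos = 2, neg = 9, p = 0.065430, fail to reject H0.


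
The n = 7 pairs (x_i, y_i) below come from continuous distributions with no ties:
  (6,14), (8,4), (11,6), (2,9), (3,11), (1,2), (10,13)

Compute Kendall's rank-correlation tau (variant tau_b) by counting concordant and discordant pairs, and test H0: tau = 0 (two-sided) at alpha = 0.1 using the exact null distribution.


Step 1: Enumerate the 21 unordered pairs (i,j) with i<j and classify each by sign(x_j-x_i) * sign(y_j-y_i).
  (1,2):dx=+2,dy=-10->D; (1,3):dx=+5,dy=-8->D; (1,4):dx=-4,dy=-5->C; (1,5):dx=-3,dy=-3->C
  (1,6):dx=-5,dy=-12->C; (1,7):dx=+4,dy=-1->D; (2,3):dx=+3,dy=+2->C; (2,4):dx=-6,dy=+5->D
  (2,5):dx=-5,dy=+7->D; (2,6):dx=-7,dy=-2->C; (2,7):dx=+2,dy=+9->C; (3,4):dx=-9,dy=+3->D
  (3,5):dx=-8,dy=+5->D; (3,6):dx=-10,dy=-4->C; (3,7):dx=-1,dy=+7->D; (4,5):dx=+1,dy=+2->C
  (4,6):dx=-1,dy=-7->C; (4,7):dx=+8,dy=+4->C; (5,6):dx=-2,dy=-9->C; (5,7):dx=+7,dy=+2->C
  (6,7):dx=+9,dy=+11->C
Step 2: C = 13, D = 8, total pairs = 21.
Step 3: tau = (C - D)/(n(n-1)/2) = (13 - 8)/21 = 0.238095.
Step 4: Exact two-sided p-value (enumerate n! = 5040 permutations of y under H0): p = 0.561905.
Step 5: alpha = 0.1. fail to reject H0.

tau_b = 0.2381 (C=13, D=8), p = 0.561905, fail to reject H0.


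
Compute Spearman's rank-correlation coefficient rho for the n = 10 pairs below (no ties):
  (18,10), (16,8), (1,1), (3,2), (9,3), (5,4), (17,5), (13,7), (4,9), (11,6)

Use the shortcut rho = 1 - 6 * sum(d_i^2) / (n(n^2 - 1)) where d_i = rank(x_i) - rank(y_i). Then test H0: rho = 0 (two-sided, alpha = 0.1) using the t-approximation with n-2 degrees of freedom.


Step 1: Rank x and y separately (midranks; no ties here).
rank(x): 18->10, 16->8, 1->1, 3->2, 9->5, 5->4, 17->9, 13->7, 4->3, 11->6
rank(y): 10->10, 8->8, 1->1, 2->2, 3->3, 4->4, 5->5, 7->7, 9->9, 6->6
Step 2: d_i = R_x(i) - R_y(i); compute d_i^2.
  (10-10)^2=0, (8-8)^2=0, (1-1)^2=0, (2-2)^2=0, (5-3)^2=4, (4-4)^2=0, (9-5)^2=16, (7-7)^2=0, (3-9)^2=36, (6-6)^2=0
sum(d^2) = 56.
Step 3: rho = 1 - 6*56 / (10*(10^2 - 1)) = 1 - 336/990 = 0.660606.
Step 4: Under H0, t = rho * sqrt((n-2)/(1-rho^2)) = 2.4889 ~ t(8).
Step 5: Two-sided p-value from the t-distribution with 8 df = 0.037588.
Step 6: alpha = 0.1. reject H0.

rho = 0.6606, p = 0.037588, reject H0 at alpha = 0.1.


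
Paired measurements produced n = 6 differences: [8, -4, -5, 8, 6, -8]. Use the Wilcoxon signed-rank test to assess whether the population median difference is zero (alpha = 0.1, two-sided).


Step 1: Drop any zero differences (none here) and take |d_i|.
|d| = [8, 4, 5, 8, 6, 8]
Step 2: Midrank |d_i| (ties get averaged ranks).
ranks: |8|->5, |4|->1, |5|->2, |8|->5, |6|->3, |8|->5
Step 3: Attach original signs; sum ranks with positive sign and with negative sign.
W+ = 5 + 5 + 3 = 13
W- = 1 + 2 + 5 = 8
(Check: W+ + W- = 21 should equal n(n+1)/2 = 21.)
Step 4: Test statistic W = min(W+, W-) = 8.
Step 5: Ties in |d|, so use the tie-corrected normal approximation.
        E[W] = n(n+1)/4 = 6*7/4 = 10.5.
        Tie groups: |d|=8 (t=3); sum(t^3 - t) = 24.
        Var[W] = n(n+1)(2n+1)/24 - sum(t^3-t)/48 = 546/24 - 24/48 = 22.25.
        z = (W - E[W]) / sqrt(Var[W]) = (8 - 10.5) / 4.7170 = -0.5300.
        Two-sided p = 2*Phi(z) = 0.596113.
Step 6: alpha = 0.1. fail to reject H0.

W+ = 13, W- = 8, W = min = 8, p = 0.596113, fail to reject H0.


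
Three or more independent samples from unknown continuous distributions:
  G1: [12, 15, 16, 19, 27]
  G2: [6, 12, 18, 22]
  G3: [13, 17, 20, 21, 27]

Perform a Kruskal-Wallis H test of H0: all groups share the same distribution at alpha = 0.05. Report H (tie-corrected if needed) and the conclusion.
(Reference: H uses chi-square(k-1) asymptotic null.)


Step 1: Combine all N = 14 observations and assign midranks.
sorted (value, group, rank): (6,G2,1), (12,G1,2.5), (12,G2,2.5), (13,G3,4), (15,G1,5), (16,G1,6), (17,G3,7), (18,G2,8), (19,G1,9), (20,G3,10), (21,G3,11), (22,G2,12), (27,G1,13.5), (27,G3,13.5)
Step 2: Sum ranks within each group.
R_1 = 36 (n_1 = 5)
R_2 = 23.5 (n_2 = 4)
R_3 = 45.5 (n_3 = 5)
Step 3: H = 12/(N(N+1)) * sum(R_i^2/n_i) - 3(N+1)
     = 12/(14*15) * (36^2/5 + 23.5^2/4 + 45.5^2/5) - 3*15
     = 0.057143 * 811.312 - 45
     = 1.360714.
Step 4: Ties present; correction factor C = 1 - 12/(14^3 - 14) = 0.995604. Corrected H = 1.360714 / 0.995604 = 1.366722.
Step 5: Under H0, H ~ chi^2(2); p-value = 0.504917.
Step 6: alpha = 0.05. fail to reject H0.

H = 1.3667, df = 2, p = 0.504917, fail to reject H0.


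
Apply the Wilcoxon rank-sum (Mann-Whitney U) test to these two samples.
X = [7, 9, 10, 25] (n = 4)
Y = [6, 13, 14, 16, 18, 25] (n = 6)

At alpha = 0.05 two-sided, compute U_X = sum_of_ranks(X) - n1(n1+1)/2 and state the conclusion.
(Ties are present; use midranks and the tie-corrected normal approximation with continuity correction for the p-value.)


Step 1: Combine and sort all 10 observations; assign midranks.
sorted (value, group): (6,Y), (7,X), (9,X), (10,X), (13,Y), (14,Y), (16,Y), (18,Y), (25,X), (25,Y)
ranks: 6->1, 7->2, 9->3, 10->4, 13->5, 14->6, 16->7, 18->8, 25->9.5, 25->9.5
Step 2: Rank sum for X: R1 = 2 + 3 + 4 + 9.5 = 18.5.
Step 3: U_X = R1 - n1(n1+1)/2 = 18.5 - 4*5/2 = 18.5 - 10 = 8.5.
       U_Y = n1*n2 - U_X = 24 - 8.5 = 15.5.
Step 4: Ties are present, so use the tie-corrected normal approximation (with continuity correction) for the p-value.
Step 5: p-value = 0.521166; compare to alpha = 0.05. fail to reject H0.

U_X = 8.5, p = 0.521166, fail to reject H0 at alpha = 0.05.


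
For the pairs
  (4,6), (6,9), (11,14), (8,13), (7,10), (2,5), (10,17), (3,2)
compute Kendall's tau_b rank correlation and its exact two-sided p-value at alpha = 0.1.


Step 1: Enumerate the 28 unordered pairs (i,j) with i<j and classify each by sign(x_j-x_i) * sign(y_j-y_i).
  (1,2):dx=+2,dy=+3->C; (1,3):dx=+7,dy=+8->C; (1,4):dx=+4,dy=+7->C; (1,5):dx=+3,dy=+4->C
  (1,6):dx=-2,dy=-1->C; (1,7):dx=+6,dy=+11->C; (1,8):dx=-1,dy=-4->C; (2,3):dx=+5,dy=+5->C
  (2,4):dx=+2,dy=+4->C; (2,5):dx=+1,dy=+1->C; (2,6):dx=-4,dy=-4->C; (2,7):dx=+4,dy=+8->C
  (2,8):dx=-3,dy=-7->C; (3,4):dx=-3,dy=-1->C; (3,5):dx=-4,dy=-4->C; (3,6):dx=-9,dy=-9->C
  (3,7):dx=-1,dy=+3->D; (3,8):dx=-8,dy=-12->C; (4,5):dx=-1,dy=-3->C; (4,6):dx=-6,dy=-8->C
  (4,7):dx=+2,dy=+4->C; (4,8):dx=-5,dy=-11->C; (5,6):dx=-5,dy=-5->C; (5,7):dx=+3,dy=+7->C
  (5,8):dx=-4,dy=-8->C; (6,7):dx=+8,dy=+12->C; (6,8):dx=+1,dy=-3->D; (7,8):dx=-7,dy=-15->C
Step 2: C = 26, D = 2, total pairs = 28.
Step 3: tau = (C - D)/(n(n-1)/2) = (26 - 2)/28 = 0.857143.
Step 4: Exact two-sided p-value (enumerate n! = 40320 permutations of y under H0): p = 0.001736.
Step 5: alpha = 0.1. reject H0.

tau_b = 0.8571 (C=26, D=2), p = 0.001736, reject H0.


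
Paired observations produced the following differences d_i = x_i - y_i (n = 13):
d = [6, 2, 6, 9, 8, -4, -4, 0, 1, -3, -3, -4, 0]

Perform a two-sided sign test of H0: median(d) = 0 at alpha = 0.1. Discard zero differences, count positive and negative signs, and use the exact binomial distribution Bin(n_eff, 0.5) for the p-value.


Step 1: Discard zero differences. Original n = 13; n_eff = number of nonzero differences = 11.
Nonzero differences (with sign): +6, +2, +6, +9, +8, -4, -4, +1, -3, -3, -4
Step 2: Count signs: positive = 6, negative = 5.
Step 3: Under H0: P(positive) = 0.5, so the number of positives S ~ Bin(11, 0.5).
Step 4: Two-sided exact p-value = sum of Bin(11,0.5) probabilities at or below the observed probability = 1.000000.
Step 5: alpha = 0.1. fail to reject H0.

n_eff = 11, pos = 6, neg = 5, p = 1.000000, fail to reject H0.


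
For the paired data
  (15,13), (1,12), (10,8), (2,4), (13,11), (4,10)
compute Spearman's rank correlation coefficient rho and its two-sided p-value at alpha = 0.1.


Step 1: Rank x and y separately (midranks; no ties here).
rank(x): 15->6, 1->1, 10->4, 2->2, 13->5, 4->3
rank(y): 13->6, 12->5, 8->2, 4->1, 11->4, 10->3
Step 2: d_i = R_x(i) - R_y(i); compute d_i^2.
  (6-6)^2=0, (1-5)^2=16, (4-2)^2=4, (2-1)^2=1, (5-4)^2=1, (3-3)^2=0
sum(d^2) = 22.
Step 3: rho = 1 - 6*22 / (6*(6^2 - 1)) = 1 - 132/210 = 0.371429.
Step 4: Under H0, t = rho * sqrt((n-2)/(1-rho^2)) = 0.8001 ~ t(4).
Step 5: Two-sided p-value from the t-distribution with 4 df = 0.468478.
Step 6: alpha = 0.1. fail to reject H0.

rho = 0.3714, p = 0.468478, fail to reject H0 at alpha = 0.1.


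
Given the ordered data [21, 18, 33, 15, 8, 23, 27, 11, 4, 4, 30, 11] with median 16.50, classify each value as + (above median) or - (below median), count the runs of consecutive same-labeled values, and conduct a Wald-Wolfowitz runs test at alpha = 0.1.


Step 1: Compute median = 16.50; label A = above, B = below.
Labels in order: AAABBAABBBAB  (n_A = 6, n_B = 6)
Step 2: Count runs R = 6.
Step 3: Under H0 (random ordering), E[R] = 2*n_A*n_B/(n_A+n_B) + 1 = 2*6*6/12 + 1 = 7.0000.
        Var[R] = 2*n_A*n_B*(2*n_A*n_B - n_A - n_B) / ((n_A+n_B)^2 * (n_A+n_B-1)) = 4320/1584 = 2.7273.
        SD[R] = 1.6514.
Step 4: Continuity-corrected z = (R + 0.5 - E[R]) / SD[R] = (6 + 0.5 - 7.0000) / 1.6514 = -0.3028.
Step 5: Two-sided p-value via normal approximation = 2*(1 - Phi(|z|)) = 0.762069.
Step 6: alpha = 0.1. fail to reject H0.

R = 6, z = -0.3028, p = 0.762069, fail to reject H0.


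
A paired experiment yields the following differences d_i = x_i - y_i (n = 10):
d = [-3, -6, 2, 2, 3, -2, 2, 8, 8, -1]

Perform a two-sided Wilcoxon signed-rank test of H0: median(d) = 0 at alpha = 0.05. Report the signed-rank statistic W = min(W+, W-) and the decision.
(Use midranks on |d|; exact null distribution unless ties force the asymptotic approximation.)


Step 1: Drop any zero differences (none here) and take |d_i|.
|d| = [3, 6, 2, 2, 3, 2, 2, 8, 8, 1]
Step 2: Midrank |d_i| (ties get averaged ranks).
ranks: |3|->6.5, |6|->8, |2|->3.5, |2|->3.5, |3|->6.5, |2|->3.5, |2|->3.5, |8|->9.5, |8|->9.5, |1|->1
Step 3: Attach original signs; sum ranks with positive sign and with negative sign.
W+ = 3.5 + 3.5 + 6.5 + 3.5 + 9.5 + 9.5 = 36
W- = 6.5 + 8 + 3.5 + 1 = 19
(Check: W+ + W- = 55 should equal n(n+1)/2 = 55.)
Step 4: Test statistic W = min(W+, W-) = 19.
Step 5: Ties in |d|, so use the tie-corrected normal approximation.
        E[W] = n(n+1)/4 = 10*11/4 = 27.5.
        Tie groups: |d|=2 (t=4), |d|=3 (t=2), |d|=8 (t=2); sum(t^3 - t) = 72.
        Var[W] = n(n+1)(2n+1)/24 - sum(t^3-t)/48 = 2310/24 - 72/48 = 94.75.
        z = (W - E[W]) / sqrt(Var[W]) = (19 - 27.5) / 9.7340 = -0.8732.
        Two-sided p = 2*Phi(z) = 0.382537.
Step 6: alpha = 0.05. fail to reject H0.

W+ = 36, W- = 19, W = min = 19, p = 0.382537, fail to reject H0.
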